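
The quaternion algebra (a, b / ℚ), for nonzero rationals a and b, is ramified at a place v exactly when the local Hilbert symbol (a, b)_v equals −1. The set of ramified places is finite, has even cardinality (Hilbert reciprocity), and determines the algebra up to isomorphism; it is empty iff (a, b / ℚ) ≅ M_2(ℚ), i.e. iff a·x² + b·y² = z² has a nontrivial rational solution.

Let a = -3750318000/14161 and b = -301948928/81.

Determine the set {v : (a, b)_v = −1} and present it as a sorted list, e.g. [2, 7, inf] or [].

[2, 5, 13, 29, 41, inf]

(a, b) ≡ (-1041755, -73718) mod (ℚ^×)²; places V = {2, 3, 5, 7, 11, 13, 17, 29, 31, 41, 47, ∞}.
(a,b)_3: α=2, u≡1; β=-4, v≡1 (mod 3); (1|3)=+1, (1|3)=+1; sign (−1)^0·+1^-4·+1^2 = +1.
(a,b)_17: α=-2, u≡10; β=0, v≡7 (mod 17); (10|17)=-1, (7|17)=-1; sign (−1)^0·-1^0·-1^-2 = +1.
(a,b)_47: α=1, u≡38; β=0, v≡1 (mod 47); (38|47)=-1, (1|47)=+1; sign (−1)^0·-1^0·+1^1 = +1.
(a,b)_5: α=3, u≡1; β=0, v≡2 (mod 5); (1|5)=+1, (2|5)=-1; sign (−1)^0·+1^0·-1^3 = -1.
(a,b)_41: α=0, u≡34; β=1, v≡24 (mod 41); (34|41)=-1, (24|41)=-1; sign (−1)^0·-1^1·-1^0 = -1.
(a,b)_13: α=1, u≡4; β=0, v≡6 (mod 13); (4|13)=+1, (6|13)=-1; sign (−1)^0·+1^0·-1^1 = -1.
(a,b)_31: α=1, u≡11; β=1, v≡28 (mod 31); (11|31)=-1, (28|31)=+1; sign (−1)^1·-1^1·+1^1 = +1.
(a,b)_∞: sgn(-1041755)=−, sgn(-73718)=−, so -1.
(a,b)_11: α=1, u≡1; β=0, v≡4 (mod 11); (1|11)=+1, (4|11)=+1; sign (−1)^0·+1^0·+1^1 = +1.
(a,b)_7: α=-2, u≡6; β=0, v≡5 (mod 7); (6|7)=-1, (5|7)=-1; sign (−1)^0·-1^0·-1^-2 = +1.
(a,b)_29: α=0, u≡15; β=1, v≡27 (mod 29); (15|29)=-1, (27|29)=-1; sign (−1)^0·-1^1·-1^0 = -1.
(a,b)_2: α=4, β=13; u≡5, v≡5 (mod 8); ε(u)ε(v)=0·0, αω(v)=4·1, βω(u)=13·1; sum ≡ 1  ⇒  -1.
(-1041755, -73718 / ℚ) ramifies at {2, 5, 13, 29, 41, ∞}: a division algebra.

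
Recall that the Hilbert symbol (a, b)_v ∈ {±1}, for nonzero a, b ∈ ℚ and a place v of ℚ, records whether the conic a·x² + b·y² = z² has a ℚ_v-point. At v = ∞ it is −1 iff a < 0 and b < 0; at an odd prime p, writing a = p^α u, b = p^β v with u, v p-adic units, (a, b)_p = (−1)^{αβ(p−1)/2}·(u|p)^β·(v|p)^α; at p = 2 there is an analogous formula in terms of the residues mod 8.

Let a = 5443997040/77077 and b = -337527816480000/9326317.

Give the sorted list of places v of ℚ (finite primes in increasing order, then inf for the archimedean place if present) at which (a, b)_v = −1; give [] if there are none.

Mod squares: a ≡ 20995, b ≡ -130169. Check v ∈ {∞, 2, 3, 5, 7, 11, 13, 17, 19, 31}.
v=7: a=7^-2·(≡4), b=7^-2·(≡5) mod 7; (4|7)=+1, (5|7)=-1; (−1)^{-2·-2·3}·(+1)^-2·(-1)^-2 = +1.
v=13: a=13^-1·(≡1), b=13^-1·(≡9) mod 13; (1|13)=+1, (9|13)=+1; (−1)^{-1·-1·6}·(+1)^-1·(+1)^-1 = +1.
v=17: a=17^3·(≡14), b=17^3·(≡10) mod 17; (14|17)=-1, (10|17)=-1; (−1)^{3·3·8}·(-1)^3·(-1)^3 = +1.
v=11: a=11^-2·(≡2), b=11^-4·(≡3) mod 11; (2|11)=-1, (3|11)=+1; (−1)^{-2·-4·5}·(-1)^-4·(+1)^-2 = +1.
v=19: a=19^1·(≡12), b=19^1·(≡3) mod 19; (12|19)=-1, (3|19)=-1; (−1)^{1·1·9}·(-1)^1·(-1)^1 = -1.
v=∞: 20995 > 0 and -130169 < 0  ⇒  (a,b)_∞ = +1.
v=2: v_2(a)=4, v_2(b)=8; units ≡ 3, 7 (mod 8); ε·ε+αω+βω = 1·1+4·0+8·1 ≡ 1  ⇒  (a,b)_2 = -1.
v=3: a=3^6·(≡1), b=3^6·(≡1) mod 3; (1|3)=+1, (1|3)=+1; (−1)^{6·6·1}·(+1)^6·(+1)^6 = +1.
v=5: a=5^1·(≡4), b=5^4·(≡1) mod 5; (4|5)=+1, (1|5)=+1; (−1)^{1·4·2}·(+1)^4·(+1)^1 = +1.
v=31: a=31^0·(≡19), b=31^1·(≡29) mod 31; (19|31)=+1, (29|31)=-1; (−1)^{0·1·15}·(+1)^1·(-1)^0 = +1.
Ram(20995, -130169) = {2, 19}; no ℚ_2-point on the conic.

[2, 19]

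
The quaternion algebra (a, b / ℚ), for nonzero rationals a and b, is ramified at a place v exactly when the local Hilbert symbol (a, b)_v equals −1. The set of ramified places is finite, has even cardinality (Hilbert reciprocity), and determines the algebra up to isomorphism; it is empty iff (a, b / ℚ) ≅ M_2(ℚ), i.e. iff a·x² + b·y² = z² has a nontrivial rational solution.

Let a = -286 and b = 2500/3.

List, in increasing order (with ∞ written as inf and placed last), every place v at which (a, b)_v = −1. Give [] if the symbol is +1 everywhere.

Mod squares: a ≡ -286, b ≡ 3. Check v ∈ {∞, 2, 3, 5, 11, 13}.
v=11: a=11^1·(≡7), b=11^0·(≡1) mod 11; (7|11)=-1, (1|11)=+1; (−1)^{1·0·5}·(-1)^0·(+1)^1 = +1.
v=∞: -286 < 0 and 3 > 0  ⇒  (a,b)_∞ = +1.
v=5: a=5^0·(≡4), b=5^4·(≡3) mod 5; (4|5)=+1, (3|5)=-1; (−1)^{0·4·2}·(+1)^4·(-1)^0 = +1.
v=2: v_2(a)=1, v_2(b)=2; units ≡ 1, 3 (mod 8); ε·ε+αω+βω = 0·1+1·1+2·0 ≡ 1  ⇒  (a,b)_2 = -1.
v=13: a=13^1·(≡4), b=13^0·(≡10) mod 13; (4|13)=+1, (10|13)=+1; (−1)^{1·0·6}·(+1)^0·(+1)^1 = +1.
v=3: a=3^0·(≡2), b=3^-1·(≡1) mod 3; (2|3)=-1, (1|3)=+1; (−1)^{0·-1·1}·(-1)^-1·(+1)^0 = -1.
|Ram(-286, 3)| = 2, even; anisotropic at {2, 3}.

[2, 3]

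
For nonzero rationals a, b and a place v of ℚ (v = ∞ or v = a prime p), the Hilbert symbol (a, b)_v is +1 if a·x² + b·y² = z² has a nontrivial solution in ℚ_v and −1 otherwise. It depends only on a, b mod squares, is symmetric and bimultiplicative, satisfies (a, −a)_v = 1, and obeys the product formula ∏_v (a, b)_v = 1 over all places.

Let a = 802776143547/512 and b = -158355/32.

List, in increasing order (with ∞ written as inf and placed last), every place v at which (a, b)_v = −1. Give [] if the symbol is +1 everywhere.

(a, b) ≡ (6, -3910) mod (ℚ^×)²; places V = {2, 3, 5, 7, 17, 23, ∞}.
(a,b)_3: α=7, u≡2; β=4, v≡2 (mod 3); (2|3)=-1, (2|3)=-1; sign (−1)^0·-1^4·-1^7 = -1.
(a,b)_∞: sgn(6)=+, sgn(-3910)=−, so +1.
(a,b)_5: α=0, u≡1; β=1, v≡2 (mod 5); (1|5)=+1, (2|5)=-1; sign (−1)^0·+1^1·-1^0 = +1.
(a,b)_17: α=2, u≡10; β=1, v≡8 (mod 17); (10|17)=-1, (8|17)=+1; sign (−1)^0·-1^1·+1^2 = -1.
(a,b)_23: α=2, u≡16; β=1, v≡17 (mod 23); (16|23)=+1, (17|23)=-1; sign (−1)^0·+1^1·-1^2 = +1.
(a,b)_7: α=4, u≡3; β=0, v≡5 (mod 7); (3|7)=-1, (5|7)=-1; sign (−1)^0·-1^0·-1^4 = +1.
(a,b)_2: α=-9, β=-5; u≡3, v≡5 (mod 8); ε(u)ε(v)=1·0, αω(v)=-9·1, βω(u)=-5·1; sum ≡ 0  ⇒  +1.
(6, -3910 / ℚ) ramifies at {3, 17}: a division algebra.

[3, 17]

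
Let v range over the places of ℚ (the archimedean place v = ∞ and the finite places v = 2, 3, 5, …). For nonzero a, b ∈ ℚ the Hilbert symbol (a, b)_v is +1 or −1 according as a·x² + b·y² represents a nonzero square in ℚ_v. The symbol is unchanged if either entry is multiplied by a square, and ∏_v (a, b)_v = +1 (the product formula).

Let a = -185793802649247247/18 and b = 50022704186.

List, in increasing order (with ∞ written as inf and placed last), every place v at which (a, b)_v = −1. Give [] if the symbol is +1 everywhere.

Mod squares: a ≡ -6734, b ≡ 745706. Check v ∈ {∞, 2, 3, 7, 13, 23, 29, 37, 43}.
v=3: a=3^-2·(≡1), b=3^0·(≡2) mod 3; (1|3)=+1, (2|3)=-1; (−1)^{-2·0·1}·(+1)^0·(-1)^-2 = +1.
v=∞: -6734 < 0 and 745706 > 0  ⇒  (a,b)_∞ = +1.
v=2: v_2(a)=-1, v_2(b)=1; units ≡ 1, 5 (mod 8); ε·ε+αω+βω = 0·0+-1·1+1·0 ≡ 1  ⇒  (a,b)_2 = -1.
v=29: a=29^2·(≡23), b=29^1·(≡22) mod 29; (23|29)=+1, (22|29)=+1; (−1)^{2·1·14}·(+1)^1·(+1)^2 = +1.
v=7: a=7^3·(≡1), b=7^2·(≡5) mod 7; (1|7)=+1, (5|7)=-1; (−1)^{3·2·3}·(+1)^2·(-1)^3 = -1.
v=23: a=23^2·(≡10), b=23^1·(≡11) mod 23; (10|23)=-1, (11|23)=-1; (−1)^{2·1·11}·(-1)^1·(-1)^2 = -1.
v=43: a=43^2·(≡4), b=43^1·(≡13) mod 43; (4|43)=+1, (13|43)=+1; (−1)^{2·1·21}·(+1)^1·(+1)^2 = +1.
v=37: a=37^3·(≡36), b=37^2·(≡22) mod 37; (36|37)=+1, (22|37)=-1; (−1)^{3·2·18}·(+1)^2·(-1)^3 = -1.
v=13: a=13^1·(≡7), b=13^1·(≡6) mod 13; (7|13)=-1, (6|13)=-1; (−1)^{1·1·6}·(-1)^1·(-1)^1 = +1.
|Ram(-6734, 745706)| = 4, even; anisotropic at {2, 7, 23, 37}.

[2, 7, 23, 37]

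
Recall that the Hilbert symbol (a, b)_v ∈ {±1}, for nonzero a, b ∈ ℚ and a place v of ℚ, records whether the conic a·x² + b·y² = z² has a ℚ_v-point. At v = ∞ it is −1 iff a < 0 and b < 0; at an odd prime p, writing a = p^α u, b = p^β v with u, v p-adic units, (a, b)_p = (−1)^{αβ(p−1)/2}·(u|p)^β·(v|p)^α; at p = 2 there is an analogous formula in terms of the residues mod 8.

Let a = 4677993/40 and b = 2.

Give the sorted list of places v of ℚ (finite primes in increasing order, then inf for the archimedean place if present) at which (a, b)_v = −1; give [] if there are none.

[2, 5]

Mod squares: a ≡ 7130, b ≡ 2. Check v ∈ {∞, 2, 3, 5, 23, 31}.
v=31: a=31^1·(≡27), b=31^0·(≡2) mod 31; (27|31)=-1, (2|31)=+1; (−1)^{1·0·15}·(-1)^0·(+1)^1 = +1.
v=2: v_2(a)=-3, v_2(b)=1; units ≡ 5, 1 (mod 8); ε·ε+αω+βω = 0·0+-3·0+1·1 ≡ 1  ⇒  (a,b)_2 = -1.
v=3: a=3^8·(≡2), b=3^0·(≡2) mod 3; (2|3)=-1, (2|3)=-1; (−1)^{8·0·1}·(-1)^0·(-1)^8 = +1.
v=5: a=5^-1·(≡1), b=5^0·(≡2) mod 5; (1|5)=+1, (2|5)=-1; (−1)^{-1·0·2}·(+1)^0·(-1)^-1 = -1.
v=∞: 7130 > 0 and 2 > 0  ⇒  (a,b)_∞ = +1.
v=23: a=23^1·(≡15), b=23^0·(≡2) mod 23; (15|23)=-1, (2|23)=+1; (−1)^{1·0·11}·(-1)^0·(+1)^1 = +1.
Ram(7130, 2) = {2, 5}; no ℚ_2-point on the conic.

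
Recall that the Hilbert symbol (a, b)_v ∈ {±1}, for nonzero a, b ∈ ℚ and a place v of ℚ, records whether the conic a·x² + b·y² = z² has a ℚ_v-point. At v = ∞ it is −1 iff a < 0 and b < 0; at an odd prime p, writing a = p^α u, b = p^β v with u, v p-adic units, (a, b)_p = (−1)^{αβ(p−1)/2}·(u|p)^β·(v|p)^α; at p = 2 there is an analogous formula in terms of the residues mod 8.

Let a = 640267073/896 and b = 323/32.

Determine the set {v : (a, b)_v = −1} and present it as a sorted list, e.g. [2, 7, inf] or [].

(a, b) ≡ (238, 646) mod (ℚ^×)²; places V = {2, 7, 17, 19, ∞}.
(a,b)_17: α=3, u≡7; β=1, v≡16 (mod 17); (7|17)=-1, (16|17)=+1; sign (−1)^0·-1^1·+1^3 = -1.
(a,b)_7: α=-1, u≡6; β=0, v≡2 (mod 7); (6|7)=-1, (2|7)=+1; sign (−1)^0·-1^0·+1^-1 = +1.
(a,b)_19: α=4, u≡10; β=1, v≡13 (mod 19); (10|19)=-1, (13|19)=-1; sign (−1)^0·-1^1·-1^4 = -1.
(a,b)_2: α=-7, β=-5; u≡7, v≡3 (mod 8); ε(u)ε(v)=1·1, αω(v)=-7·1, βω(u)=-5·0; sum ≡ 0  ⇒  +1.
(a,b)_∞: sgn(238)=+, sgn(646)=+, so +1.
Ram(238, 646) = {17, 19}; no ℚ_17-point on the conic.

[17, 19]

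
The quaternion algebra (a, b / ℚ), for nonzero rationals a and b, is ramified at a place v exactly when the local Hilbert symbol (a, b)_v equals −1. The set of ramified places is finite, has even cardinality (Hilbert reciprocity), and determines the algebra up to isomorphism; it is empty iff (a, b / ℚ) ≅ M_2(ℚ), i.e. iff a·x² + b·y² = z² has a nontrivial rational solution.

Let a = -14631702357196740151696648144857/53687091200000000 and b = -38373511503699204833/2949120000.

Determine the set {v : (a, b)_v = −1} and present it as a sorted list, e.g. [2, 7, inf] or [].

[2, 3, 31, inf]

Mod squares: a ≡ -66, b ≡ -8866. Check v ∈ {∞, 2, 3, 5, 7, 11, 13, 31, 43, 59}.
v=59: a=59^4·(≡6), b=59^2·(≡39) mod 59; (6|59)=-1, (39|59)=-1; (−1)^{4·2·29}·(-1)^2·(-1)^4 = +1.
v=43: a=43^4·(≡28), b=43^2·(≡15) mod 43; (28|43)=-1, (15|43)=+1; (−1)^{4·2·21}·(-1)^2·(+1)^4 = +1.
v=7: a=7^4·(≡4), b=7^2·(≡6) mod 7; (4|7)=+1, (6|7)=-1; (−1)^{4·2·3}·(+1)^2·(-1)^4 = +1.
v=31: a=31^4·(≡21), b=31^3·(≡13) mod 31; (21|31)=-1, (13|31)=-1; (−1)^{4·3·15}·(-1)^3·(-1)^4 = -1.
v=13: a=13^6·(≡3), b=13^5·(≡2) mod 13; (3|13)=+1, (2|13)=-1; (−1)^{6·5·6}·(+1)^5·(-1)^6 = +1.
v=3: a=3^1·(≡2), b=3^-2·(≡2) mod 3; (2|3)=-1, (2|3)=-1; (−1)^{1·-2·1}·(-1)^-2·(-1)^1 = -1.
v=∞: -66 < 0 and -8866 < 0  ⇒  (a,b)_∞ = -1.
v=11: a=11^1·(≡1), b=11^1·(≡10) mod 11; (1|11)=+1, (10|11)=-1; (−1)^{1·1·5}·(+1)^1·(-1)^1 = +1.
v=5: a=5^-8·(≡4), b=5^-4·(≡1) mod 5; (4|5)=+1, (1|5)=+1; (−1)^{-8·-4·2}·(+1)^-4·(+1)^-8 = +1.
v=2: v_2(a)=-37, v_2(b)=-19; units ≡ 7, 7 (mod 8); ε·ε+αω+βω = 1·1+-37·0+-19·0 ≡ 1  ⇒  (a,b)_2 = -1.
(-66, -8866 / ℚ) ramifies at {2, 3, 31, ∞}: a division algebra.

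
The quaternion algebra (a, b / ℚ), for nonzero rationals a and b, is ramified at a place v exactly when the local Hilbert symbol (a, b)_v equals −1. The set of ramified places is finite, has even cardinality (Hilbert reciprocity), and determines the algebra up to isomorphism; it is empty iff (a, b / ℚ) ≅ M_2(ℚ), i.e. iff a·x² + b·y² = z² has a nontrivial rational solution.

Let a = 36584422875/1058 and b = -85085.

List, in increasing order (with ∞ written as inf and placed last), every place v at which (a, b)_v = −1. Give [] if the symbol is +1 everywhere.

Mod squares: a ≡ 39270, b ≡ -85085. Check v ∈ {∞, 2, 3, 5, 7, 11, 13, 17, 23}.
v=11: a=11^1·(≡7), b=11^1·(≡9) mod 11; (7|11)=-1, (9|11)=+1; (−1)^{1·1·5}·(-1)^1·(+1)^1 = +1.
v=7: a=7^3·(≡5), b=7^1·(≡4) mod 7; (5|7)=-1, (4|7)=+1; (−1)^{3·1·3}·(-1)^1·(+1)^3 = +1.
v=5: a=5^3·(≡1), b=5^1·(≡3) mod 5; (1|5)=+1, (3|5)=-1; (−1)^{3·1·2}·(+1)^1·(-1)^3 = -1.
v=17: a=17^1·(≡15), b=17^1·(≡10) mod 17; (15|17)=+1, (10|17)=-1; (−1)^{1·1·8}·(+1)^1·(-1)^1 = -1.
v=3: a=3^3·(≡1), b=3^0·(≡1) mod 3; (1|3)=+1, (1|3)=+1; (−1)^{3·0·1}·(+1)^0·(+1)^3 = +1.
v=23: a=23^-2·(≡6), b=23^0·(≡15) mod 23; (6|23)=+1, (15|23)=-1; (−1)^{-2·0·11}·(+1)^0·(-1)^-2 = +1.
v=2: v_2(a)=-1, v_2(b)=0; units ≡ 3, 3 (mod 8); ε·ε+αω+βω = 1·1+-1·1+0·1 ≡ 0  ⇒  (a,b)_2 = +1.
v=13: a=13^2·(≡1), b=13^1·(≡7) mod 13; (1|13)=+1, (7|13)=-1; (−1)^{2·1·6}·(+1)^1·(-1)^2 = +1.
v=∞: 39270 > 0 and -85085 < 0  ⇒  (a,b)_∞ = +1.
(39270, -85085 / ℚ) ramifies at {5, 17}: a division algebra.

[5, 17]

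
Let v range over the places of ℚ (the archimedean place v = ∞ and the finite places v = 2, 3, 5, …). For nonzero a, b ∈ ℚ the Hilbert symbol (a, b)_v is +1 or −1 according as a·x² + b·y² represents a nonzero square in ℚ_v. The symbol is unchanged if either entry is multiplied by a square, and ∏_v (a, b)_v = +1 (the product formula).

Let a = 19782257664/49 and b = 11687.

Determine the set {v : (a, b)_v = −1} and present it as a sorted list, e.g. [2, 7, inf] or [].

[2, 3, 13, 19, 29, 31]

(a, b) ≡ (22971, 11687) mod (ℚ^×)²; places V = {2, 3, 7, 13, 19, 29, 31, ∞}.
(a,b)_∞: sgn(22971)=+, sgn(11687)=+, so +1.
(a,b)_29: α=2, u≡26; β=1, v≡26 (mod 29); (26|29)=-1, (26|29)=-1; sign (−1)^0·-1^1·-1^2 = -1.
(a,b)_3: α=1, u≡1; β=0, v≡2 (mod 3); (1|3)=+1, (2|3)=-1; sign (−1)^0·+1^0·-1^1 = -1.
(a,b)_2: α=10, β=0; u≡3, v≡7 (mod 8); ε(u)ε(v)=1·1, αω(v)=10·0, βω(u)=0·1; sum ≡ 1  ⇒  -1.
(a,b)_19: α=1, u≡15; β=0, v≡2 (mod 19); (15|19)=-1, (2|19)=-1; sign (−1)^0·-1^0·-1^1 = -1.
(a,b)_7: α=-2, u≡1; β=0, v≡4 (mod 7); (1|7)=+1, (4|7)=+1; sign (−1)^0·+1^0·+1^-2 = +1.
(a,b)_13: α=1, u≡4; β=1, v≡2 (mod 13); (4|13)=+1, (2|13)=-1; sign (−1)^0·+1^1·-1^1 = -1.
(a,b)_31: α=1, u≡20; β=1, v≡5 (mod 31); (20|31)=+1, (5|31)=+1; sign (−1)^1·+1^1·+1^1 = -1.
|Ram(22971, 11687)| = 6, even; anisotropic at {2, 3, 13, 19, 29, 31}.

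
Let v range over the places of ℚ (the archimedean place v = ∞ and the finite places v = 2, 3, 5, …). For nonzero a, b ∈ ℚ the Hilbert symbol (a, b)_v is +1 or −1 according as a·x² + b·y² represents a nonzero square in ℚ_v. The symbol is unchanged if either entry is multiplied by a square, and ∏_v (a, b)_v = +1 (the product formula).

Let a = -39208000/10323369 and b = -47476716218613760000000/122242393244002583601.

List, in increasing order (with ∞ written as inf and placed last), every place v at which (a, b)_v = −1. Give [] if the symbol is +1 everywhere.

[2, 5, 13, inf]

Mod squares: a ≡ -145, b ≡ -1885. Check v ∈ {∞, 2, 3, 5, 7, 13, 17, 29}.
v=17: a=17^-2·(≡13), b=17^-6·(≡1) mod 17; (13|17)=+1, (1|17)=+1; (−1)^{-2·-6·8}·(+1)^-6·(+1)^-2 = +1.
v=7: a=7^-2·(≡4), b=7^-6·(≡5) mod 7; (4|7)=+1, (5|7)=-1; (−1)^{-2·-6·3}·(+1)^-6·(-1)^-2 = +1.
v=2: v_2(a)=6, v_2(b)=26; units ≡ 7, 3 (mod 8); ε·ε+αω+βω = 1·1+6·1+26·0 ≡ 1  ⇒  (a,b)_2 = -1.
v=13: a=13^2·(≡6), b=13^5·(≡2) mod 13; (6|13)=-1, (2|13)=-1; (−1)^{2·5·6}·(-1)^5·(-1)^2 = -1.
v=∞: -145 < 0 and -1885 < 0  ⇒  (a,b)_∞ = -1.
v=29: a=29^1·(≡22), b=29^3·(≡6) mod 29; (22|29)=+1, (6|29)=+1; (−1)^{1·3·14}·(+1)^3·(+1)^1 = +1.
v=5: a=5^3·(≡4), b=5^7·(≡2) mod 5; (4|5)=+1, (2|5)=-1; (−1)^{3·7·2}·(+1)^7·(-1)^3 = -1.
v=3: a=3^-6·(≡2), b=3^-16·(≡2) mod 3; (2|3)=-1, (2|3)=-1; (−1)^{-6·-16·1}·(-1)^-16·(-1)^-6 = +1.
|Ram(-145, -1885)| = 4, even; anisotropic at {2, 5, 13, ∞}.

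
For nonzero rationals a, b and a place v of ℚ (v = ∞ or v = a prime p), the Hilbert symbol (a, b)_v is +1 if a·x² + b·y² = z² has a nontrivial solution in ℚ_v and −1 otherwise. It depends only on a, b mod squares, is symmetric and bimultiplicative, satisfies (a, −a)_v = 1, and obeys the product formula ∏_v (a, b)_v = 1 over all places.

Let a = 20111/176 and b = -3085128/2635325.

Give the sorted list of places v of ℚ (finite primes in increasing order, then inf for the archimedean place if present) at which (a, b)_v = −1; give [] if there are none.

Mod squares: a ≡ 1309, b ≡ -154. Check v ∈ {∞, 2, 3, 5, 7, 11, 13, 17, 23, 37}.
v=11: a=11^-1·(≡5), b=11^-1·(≡7) mod 11; (5|11)=+1, (7|11)=-1; (−1)^{-1·-1·5}·(+1)^-1·(-1)^-1 = +1.
v=17: a=17^1·(≡13), b=17^0·(≡16) mod 17; (13|17)=+1, (16|17)=+1; (−1)^{1·0·8}·(+1)^0·(+1)^1 = +1.
v=7: a=7^1·(≡3), b=7^-1·(≡3) mod 7; (3|7)=-1, (3|7)=-1; (−1)^{1·-1·3}·(-1)^-1·(-1)^1 = -1.
v=23: a=23^0·(≡19), b=23^2·(≡7) mod 23; (19|23)=-1, (7|23)=-1; (−1)^{0·2·11}·(-1)^2·(-1)^0 = +1.
v=∞: 1309 > 0 and -154 < 0  ⇒  (a,b)_∞ = +1.
v=2: v_2(a)=-4, v_2(b)=3; units ≡ 5, 3 (mod 8); ε·ε+αω+βω = 0·1+-4·1+3·1 ≡ 1  ⇒  (a,b)_2 = -1.
v=3: a=3^0·(≡1), b=3^6·(≡2) mod 3; (1|3)=+1, (2|3)=-1; (−1)^{0·6·1}·(+1)^6·(-1)^0 = +1.
v=37: a=37^0·(≡6), b=37^-2·(≡6) mod 37; (6|37)=-1, (6|37)=-1; (−1)^{0·-2·18}·(-1)^-2·(-1)^0 = +1.
v=5: a=5^0·(≡1), b=5^-2·(≡4) mod 5; (1|5)=+1, (4|5)=+1; (−1)^{0·-2·2}·(+1)^-2·(+1)^0 = +1.
v=13: a=13^2·(≡4), b=13^0·(≡8) mod 13; (4|13)=+1, (8|13)=-1; (−1)^{2·0·6}·(+1)^0·(-1)^2 = +1.
|Ram(1309, -154)| = 2, even; anisotropic at {2, 7}.

[2, 7]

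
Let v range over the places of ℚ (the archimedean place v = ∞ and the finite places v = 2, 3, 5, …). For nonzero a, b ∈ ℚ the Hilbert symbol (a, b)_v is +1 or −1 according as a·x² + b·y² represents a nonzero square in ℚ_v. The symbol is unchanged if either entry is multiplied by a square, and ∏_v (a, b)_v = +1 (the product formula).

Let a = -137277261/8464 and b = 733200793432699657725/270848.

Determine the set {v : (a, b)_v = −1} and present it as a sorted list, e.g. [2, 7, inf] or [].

(a, b) ≡ (-188309, 376618) mod (ℚ^×)²; places V = {2, 3, 5, 11, 17, 19, 23, 53, ∞}.
(a,b)_5: α=0, u≡1; β=2, v≡3 (mod 5); (1|5)=+1, (3|5)=-1; sign (−1)^0·+1^2·-1^0 = +1.
(a,b)_3: α=6, u≡1; β=12, v≡1 (mod 3); (1|3)=+1, (1|3)=+1; sign (−1)^0·+1^12·+1^6 = +1.
(a,b)_∞: sgn(-188309)=−, sgn(376618)=+, so +1.
(a,b)_19: α=1, u≡16; β=3, v≡5 (mod 19); (16|19)=+1, (5|19)=+1; sign (−1)^1·+1^3·+1^1 = -1.
(a,b)_17: α=1, u≡7; β=3, v≡5 (mod 17); (7|17)=-1, (5|17)=-1; sign (−1)^0·-1^3·-1^1 = +1.
(a,b)_53: α=1, u≡5; β=3, v≡29 (mod 53); (5|53)=-1, (29|53)=+1; sign (−1)^0·-1^3·+1^1 = -1.
(a,b)_2: α=-4, β=-9; u≡3, v≡5 (mod 8); ε(u)ε(v)=1·0, αω(v)=-4·1, βω(u)=-9·1; sum ≡ 1  ⇒  -1.
(a,b)_23: α=-2, u≡15; β=-2, v≡1 (mod 23); (15|23)=-1, (1|23)=+1; sign (−1)^0·-1^-2·+1^-2 = +1.
(a,b)_11: α=1, u≡7; β=1, v≡6 (mod 11); (7|11)=-1, (6|11)=-1; sign (−1)^1·-1^1·-1^1 = -1.
|Ram(-188309, 376618)| = 4, even; anisotropic at {2, 11, 19, 53}.

[2, 11, 19, 53]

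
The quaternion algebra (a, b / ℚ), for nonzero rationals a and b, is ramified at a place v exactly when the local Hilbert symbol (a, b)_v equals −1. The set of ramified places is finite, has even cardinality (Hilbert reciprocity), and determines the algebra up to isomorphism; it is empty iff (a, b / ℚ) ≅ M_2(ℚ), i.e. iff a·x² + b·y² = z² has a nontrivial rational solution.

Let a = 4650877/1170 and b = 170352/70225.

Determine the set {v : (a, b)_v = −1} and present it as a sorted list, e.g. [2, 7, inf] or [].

Mod squares: a ≡ 17290, b ≡ 7. Check v ∈ {∞, 2, 3, 5, 7, 11, 13, 17, 19, 53}.
v=2: v_2(a)=-1, v_2(b)=4; units ≡ 5, 7 (mod 8); ε·ε+αω+βω = 0·1+-1·0+4·1 ≡ 0  ⇒  (a,b)_2 = +1.
v=3: a=3^-2·(≡1), b=3^2·(≡1) mod 3; (1|3)=+1, (1|3)=+1; (−1)^{-2·2·1}·(+1)^2·(+1)^-2 = +1.
v=17: a=17^2·(≡2), b=17^0·(≡11) mod 17; (2|17)=+1, (11|17)=-1; (−1)^{2·0·8}·(+1)^0·(-1)^2 = +1.
v=11: a=11^2·(≡9), b=11^0·(≡6) mod 11; (9|11)=+1, (6|11)=-1; (−1)^{2·0·5}·(+1)^0·(-1)^2 = +1.
v=13: a=13^-1·(≡3), b=13^2·(≡6) mod 13; (3|13)=+1, (6|13)=-1; (−1)^{-1·2·6}·(+1)^2·(-1)^-1 = -1.
v=7: a=7^1·(≡6), b=7^1·(≡4) mod 7; (6|7)=-1, (4|7)=+1; (−1)^{1·1·3}·(-1)^1·(+1)^1 = +1.
v=∞: 17290 > 0 and 7 > 0  ⇒  (a,b)_∞ = +1.
v=19: a=19^1·(≡4), b=19^0·(≡17) mod 19; (4|19)=+1, (17|19)=+1; (−1)^{1·0·9}·(+1)^0·(+1)^1 = +1.
v=5: a=5^-1·(≡3), b=5^-2·(≡3) mod 5; (3|5)=-1, (3|5)=-1; (−1)^{-1·-2·2}·(-1)^-2·(-1)^-1 = -1.
v=53: a=53^0·(≡45), b=53^-2·(≡11) mod 53; (45|53)=-1, (11|53)=+1; (−1)^{0·-2·26}·(-1)^-2·(+1)^0 = +1.
|Ram(17290, 7)| = 2, even; anisotropic at {5, 13}.

[5, 13]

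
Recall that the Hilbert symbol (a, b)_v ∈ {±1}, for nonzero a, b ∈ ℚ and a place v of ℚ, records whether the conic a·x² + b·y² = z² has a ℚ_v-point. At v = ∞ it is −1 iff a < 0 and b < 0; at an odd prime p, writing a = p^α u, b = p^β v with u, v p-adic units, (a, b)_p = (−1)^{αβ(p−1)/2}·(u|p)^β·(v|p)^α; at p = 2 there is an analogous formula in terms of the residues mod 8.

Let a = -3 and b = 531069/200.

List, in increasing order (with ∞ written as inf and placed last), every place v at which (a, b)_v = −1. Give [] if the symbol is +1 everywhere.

[2, 11]

Mod squares: a ≡ -3, b ≡ 8778. Check v ∈ {∞, 2, 3, 5, 7, 11, 19}.
v=2: v_2(a)=0, v_2(b)=-3; units ≡ 5, 5 (mod 8); ε·ε+αω+βω = 0·0+0·1+-3·1 ≡ 1  ⇒  (a,b)_2 = -1.
v=5: a=5^0·(≡2), b=5^-2·(≡3) mod 5; (2|5)=-1, (3|5)=-1; (−1)^{0·-2·2}·(-1)^-2·(-1)^0 = +1.
v=∞: -3 < 0 and 8778 > 0  ⇒  (a,b)_∞ = +1.
v=11: a=11^0·(≡8), b=11^3·(≡7) mod 11; (8|11)=-1, (7|11)=-1; (−1)^{0·3·5}·(-1)^3·(-1)^0 = -1.
v=3: a=3^1·(≡2), b=3^1·(≡1) mod 3; (2|3)=-1, (1|3)=+1; (−1)^{1·1·1}·(-1)^1·(+1)^1 = +1.
v=7: a=7^0·(≡4), b=7^1·(≡2) mod 7; (4|7)=+1, (2|7)=+1; (−1)^{0·1·3}·(+1)^1·(+1)^0 = +1.
v=19: a=19^0·(≡16), b=19^1·(≡4) mod 19; (16|19)=+1, (4|19)=+1; (−1)^{0·1·9}·(+1)^1·(+1)^0 = +1.
|Ram(-3, 8778)| = 2, even; anisotropic at {2, 11}.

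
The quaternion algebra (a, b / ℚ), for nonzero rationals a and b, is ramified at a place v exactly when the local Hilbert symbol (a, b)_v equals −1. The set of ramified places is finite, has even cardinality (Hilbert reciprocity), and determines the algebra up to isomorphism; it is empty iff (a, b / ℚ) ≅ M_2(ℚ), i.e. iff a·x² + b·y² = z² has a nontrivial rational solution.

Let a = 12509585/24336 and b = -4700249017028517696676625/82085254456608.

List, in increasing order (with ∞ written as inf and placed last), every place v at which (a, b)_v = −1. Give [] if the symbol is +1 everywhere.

(a, b) ≡ (103385, -206770) mod (ℚ^×)²; places V = {2, 3, 5, 7, 11, 13, 23, 29, 31, ∞}.
(a,b)_7: α=0, u≡1; β=4, v≡5 (mod 7); (1|7)=+1, (5|7)=-1; sign (−1)^0·+1^4·-1^0 = +1.
(a,b)_13: α=-2, u≡10; β=-6, v≡8 (mod 13); (10|13)=+1, (8|13)=-1; sign (−1)^0·+1^-6·-1^-2 = +1.
(a,b)_3: α=-2, u≡2; β=-12, v≡2 (mod 3); (2|3)=-1, (2|3)=-1; sign (−1)^0·-1^-12·-1^-2 = +1.
(a,b)_11: α=2, u≡10; β=6, v≡7 (mod 11); (10|11)=-1, (7|11)=-1; sign (−1)^0·-1^6·-1^2 = +1.
(a,b)_31: α=1, u≡8; β=3, v≡6 (mod 31); (8|31)=+1, (6|31)=-1; sign (−1)^1·+1^3·-1^1 = +1.
(a,b)_2: α=-4, β=-5; u≡1, v≡7 (mod 8); ε(u)ε(v)=0·1, αω(v)=-4·0, βω(u)=-5·0; sum ≡ 0  ⇒  +1.
(a,b)_29: α=1, u≡27; β=3, v≡1 (mod 29); (27|29)=-1, (1|29)=+1; sign (−1)^0·-1^3·+1^1 = -1.
(a,b)_∞: sgn(103385)=+, sgn(-206770)=−, so +1.
(a,b)_5: α=1, u≡2; β=3, v≡4 (mod 5); (2|5)=-1, (4|5)=+1; sign (−1)^0·-1^3·+1^1 = -1.
(a,b)_23: α=1, u≡7; β=3, v≡6 (mod 23); (7|23)=-1, (6|23)=+1; sign (−1)^1·-1^3·+1^1 = +1.
(103385, -206770 / ℚ) ramifies at {5, 29}: a division algebra.

[5, 29]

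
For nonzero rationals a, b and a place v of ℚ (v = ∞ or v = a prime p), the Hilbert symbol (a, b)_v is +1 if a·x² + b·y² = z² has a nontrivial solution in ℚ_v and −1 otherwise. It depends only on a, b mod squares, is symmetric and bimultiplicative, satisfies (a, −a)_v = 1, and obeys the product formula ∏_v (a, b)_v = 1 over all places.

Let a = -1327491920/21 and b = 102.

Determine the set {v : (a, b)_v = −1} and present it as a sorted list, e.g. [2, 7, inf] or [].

[2, 3, 5, 23]

Mod squares: a ≡ -1272705, b ≡ 102. Check v ∈ {∞, 2, 3, 5, 7, 17, 23, 31, 37}.
v=3: a=3^-1·(≡1), b=3^1·(≡1) mod 3; (1|3)=+1, (1|3)=+1; (−1)^{-1·1·1}·(+1)^1·(+1)^-1 = -1.
v=2: v_2(a)=4, v_2(b)=1; units ≡ 7, 3 (mod 8); ε·ε+αω+βω = 1·1+4·1+1·0 ≡ 1  ⇒  (a,b)_2 = -1.
v=23: a=23^1·(≡6), b=23^0·(≡10) mod 23; (6|23)=+1, (10|23)=-1; (−1)^{1·0·11}·(+1)^0·(-1)^1 = -1.
v=37: a=37^2·(≡36), b=37^0·(≡28) mod 37; (36|37)=+1, (28|37)=+1; (−1)^{2·0·18}·(+1)^0·(+1)^2 = +1.
v=7: a=7^-1·(≡5), b=7^0·(≡4) mod 7; (5|7)=-1, (4|7)=+1; (−1)^{-1·0·3}·(-1)^0·(+1)^-1 = +1.
v=17: a=17^1·(≡10), b=17^1·(≡6) mod 17; (10|17)=-1, (6|17)=-1; (−1)^{1·1·8}·(-1)^1·(-1)^1 = +1.
v=31: a=31^1·(≡16), b=31^0·(≡9) mod 31; (16|31)=+1, (9|31)=+1; (−1)^{1·0·15}·(+1)^0·(+1)^1 = +1.
v=5: a=5^1·(≡1), b=5^0·(≡2) mod 5; (1|5)=+1, (2|5)=-1; (−1)^{1·0·2}·(+1)^0·(-1)^1 = -1.
v=∞: -1272705 < 0 and 102 > 0  ⇒  (a,b)_∞ = +1.
|Ram(-1272705, 102)| = 4, even; anisotropic at {2, 3, 5, 23}.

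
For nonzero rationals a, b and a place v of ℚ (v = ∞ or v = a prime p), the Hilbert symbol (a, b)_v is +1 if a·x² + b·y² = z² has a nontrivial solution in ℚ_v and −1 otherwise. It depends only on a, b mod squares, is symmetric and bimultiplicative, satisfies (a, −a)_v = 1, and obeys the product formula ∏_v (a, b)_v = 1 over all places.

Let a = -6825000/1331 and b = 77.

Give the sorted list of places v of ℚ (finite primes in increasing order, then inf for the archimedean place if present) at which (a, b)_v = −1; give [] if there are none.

(a, b) ≡ (-30030, 77) mod (ℚ^×)²; places V = {2, 3, 5, 7, 11, 13, ∞}.
(a,b)_2: α=3, β=0; u≡1, v≡5 (mod 8); ε(u)ε(v)=0·0, αω(v)=3·1, βω(u)=0·0; sum ≡ 1  ⇒  -1.
(a,b)_∞: sgn(-30030)=−, sgn(77)=+, so +1.
(a,b)_3: α=1, u≡1; β=0, v≡2 (mod 3); (1|3)=+1, (2|3)=-1; sign (−1)^0·+1^0·-1^1 = -1.
(a,b)_11: α=-3, u≡5; β=1, v≡7 (mod 11); (5|11)=+1, (7|11)=-1; sign (−1)^1·+1^1·-1^-3 = +1.
(a,b)_13: α=1, u≡1; β=0, v≡12 (mod 13); (1|13)=+1, (12|13)=+1; sign (−1)^0·+1^0·+1^1 = +1.
(a,b)_5: α=5, u≡1; β=0, v≡2 (mod 5); (1|5)=+1, (2|5)=-1; sign (−1)^0·+1^0·-1^5 = -1.
(a,b)_7: α=1, u≡2; β=1, v≡4 (mod 7); (2|7)=+1, (4|7)=+1; sign (−1)^1·+1^1·+1^1 = -1.
|Ram(-30030, 77)| = 4, even; anisotropic at {2, 3, 5, 7}.

[2, 3, 5, 7]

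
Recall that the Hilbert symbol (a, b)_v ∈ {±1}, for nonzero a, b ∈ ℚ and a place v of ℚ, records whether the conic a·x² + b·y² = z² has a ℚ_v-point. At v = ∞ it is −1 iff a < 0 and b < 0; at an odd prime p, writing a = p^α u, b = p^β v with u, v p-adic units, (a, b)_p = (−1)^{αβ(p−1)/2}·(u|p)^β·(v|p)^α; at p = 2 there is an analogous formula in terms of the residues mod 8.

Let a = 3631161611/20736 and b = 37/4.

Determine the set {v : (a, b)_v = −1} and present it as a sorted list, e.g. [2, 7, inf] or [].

[19, 37]

Mod squares: a ≡ 54131, b ≡ 37. Check v ∈ {∞, 2, 3, 7, 11, 19, 37}.
v=3: a=3^-4·(≡2), b=3^0·(≡1) mod 3; (2|3)=-1, (1|3)=+1; (−1)^{-4·0·1}·(-1)^0·(+1)^-4 = +1.
v=37: a=37^3·(≡15), b=37^1·(≡28) mod 37; (15|37)=-1, (28|37)=+1; (−1)^{3·1·18}·(-1)^1·(+1)^3 = -1.
v=19: a=19^1·(≡12), b=19^0·(≡14) mod 19; (12|19)=-1, (14|19)=-1; (−1)^{1·0·9}·(-1)^0·(-1)^1 = -1.
v=∞: 54131 > 0 and 37 > 0  ⇒  (a,b)_∞ = +1.
v=2: v_2(a)=-8, v_2(b)=-2; units ≡ 3, 5 (mod 8); ε·ε+αω+βω = 1·0+-8·1+-2·1 ≡ 0  ⇒  (a,b)_2 = +1.
v=11: a=11^1·(≡1), b=11^0·(≡1) mod 11; (1|11)=+1, (1|11)=+1; (−1)^{1·0·5}·(+1)^0·(+1)^1 = +1.
v=7: a=7^3·(≡3), b=7^0·(≡4) mod 7; (3|7)=-1, (4|7)=+1; (−1)^{3·0·3}·(-1)^0·(+1)^3 = +1.
|Ram(54131, 37)| = 2, even; anisotropic at {19, 37}.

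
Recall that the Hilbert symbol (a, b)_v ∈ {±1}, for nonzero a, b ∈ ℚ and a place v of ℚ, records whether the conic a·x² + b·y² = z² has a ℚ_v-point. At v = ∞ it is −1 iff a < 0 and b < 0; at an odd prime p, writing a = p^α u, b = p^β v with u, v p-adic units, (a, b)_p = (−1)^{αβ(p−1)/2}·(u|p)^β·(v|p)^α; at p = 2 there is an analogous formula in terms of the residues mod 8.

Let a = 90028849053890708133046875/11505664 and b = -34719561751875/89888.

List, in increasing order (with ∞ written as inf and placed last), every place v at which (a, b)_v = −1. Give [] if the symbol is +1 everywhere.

(a, b) ≡ (19635, -6006) mod (ℚ^×)²; places V = {2, 3, 5, 7, 11, 13, 17, 23, 31, 53, ∞}.
(a,b)_17: α=1, u≡4; β=2, v≡12 (mod 17); (4|17)=+1, (12|17)=-1; sign (−1)^0·+1^2·-1^1 = -1.
(a,b)_31: α=2, u≡17; β=0, v≡7 (mod 31); (17|31)=-1, (7|31)=+1; sign (−1)^0·-1^0·+1^2 = +1.
(a,b)_∞: sgn(19635)=+, sgn(-6006)=−, so +1.
(a,b)_11: α=5, u≡4; β=3, v≡3 (mod 11); (4|11)=+1, (3|11)=+1; sign (−1)^1·+1^3·+1^5 = -1.
(a,b)_7: α=3, u≡3; β=1, v≡6 (mod 7); (3|7)=-1, (6|7)=-1; sign (−1)^1·-1^1·-1^3 = -1.
(a,b)_23: α=4, u≡9; β=2, v≡21 (mod 23); (9|23)=+1, (21|23)=-1; sign (−1)^0·+1^2·-1^4 = +1.
(a,b)_2: α=-12, β=-5; u≡3, v≡5 (mod 8); ε(u)ε(v)=1·0, αω(v)=-12·1, βω(u)=-5·1; sum ≡ 1  ⇒  -1.
(a,b)_53: α=-2, u≡47; β=-2, v≡28 (mod 53); (47|53)=+1, (28|53)=+1; sign (−1)^0·+1^-2·+1^-2 = +1.
(a,b)_3: α=3, u≡2; β=1, v≡2 (mod 3); (2|3)=-1, (2|3)=-1; sign (−1)^1·-1^1·-1^3 = -1.
(a,b)_5: α=7, u≡2; β=4, v≡4 (mod 5); (2|5)=-1, (4|5)=+1; sign (−1)^0·-1^4·+1^7 = +1.
(a,b)_13: α=2, u≡7; β=1, v≡2 (mod 13); (7|13)=-1, (2|13)=-1; sign (−1)^0·-1^1·-1^2 = -1.
(19635, -6006 / ℚ) ramifies at {2, 3, 7, 11, 13, 17}: a division algebra.

[2, 3, 7, 11, 13, 17]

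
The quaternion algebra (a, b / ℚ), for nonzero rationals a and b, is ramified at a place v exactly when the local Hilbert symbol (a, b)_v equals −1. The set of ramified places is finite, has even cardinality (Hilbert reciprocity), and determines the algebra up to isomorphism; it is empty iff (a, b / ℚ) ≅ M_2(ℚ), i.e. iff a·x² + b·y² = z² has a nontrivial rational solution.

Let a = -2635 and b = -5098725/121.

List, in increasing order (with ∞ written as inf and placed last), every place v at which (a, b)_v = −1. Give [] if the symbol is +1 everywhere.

(a, b) ≡ (-2635, -22661) mod (ℚ^×)²; places V = {2, 3, 5, 11, 17, 31, 43, ∞}.
(a,b)_2: α=0, β=0; u≡5, v≡3 (mod 8); ε(u)ε(v)=0·1, αω(v)=0·1, βω(u)=0·1; sum ≡ 0  ⇒  +1.
(a,b)_17: α=1, u≡15; β=1, v≡3 (mod 17); (15|17)=+1, (3|17)=-1; sign (−1)^0·+1^1·-1^1 = -1.
(a,b)_∞: sgn(-2635)=−, sgn(-22661)=−, so -1.
(a,b)_11: α=0, u≡5; β=-2, v≡6 (mod 11); (5|11)=+1, (6|11)=-1; sign (−1)^0·+1^-2·-1^0 = +1.
(a,b)_5: α=1, u≡3; β=2, v≡1 (mod 5); (3|5)=-1, (1|5)=+1; sign (−1)^0·-1^2·+1^1 = +1.
(a,b)_3: α=0, u≡2; β=2, v≡1 (mod 3); (2|3)=-1, (1|3)=+1; sign (−1)^0·-1^2·+1^0 = +1.
(a,b)_43: α=0, u≡31; β=1, v≡3 (mod 43); (31|43)=+1, (3|43)=-1; sign (−1)^0·+1^1·-1^0 = +1.
(a,b)_31: α=1, u≡8; β=1, v≡17 (mod 31); (8|31)=+1, (17|31)=-1; sign (−1)^1·+1^1·-1^1 = +1.
|Ram(-2635, -22661)| = 2, even; anisotropic at {17, ∞}.

[17, inf]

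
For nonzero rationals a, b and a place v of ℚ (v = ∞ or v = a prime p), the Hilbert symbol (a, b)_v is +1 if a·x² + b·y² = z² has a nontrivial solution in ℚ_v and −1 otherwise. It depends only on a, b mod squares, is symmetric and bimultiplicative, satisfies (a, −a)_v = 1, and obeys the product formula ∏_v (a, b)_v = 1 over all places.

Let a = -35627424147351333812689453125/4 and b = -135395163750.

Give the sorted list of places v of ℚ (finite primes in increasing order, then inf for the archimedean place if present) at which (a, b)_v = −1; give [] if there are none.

Mod squares: a ≡ -863765, b ≡ -216632262. Check v ∈ {∞, 2, 3, 5, 7, 11, 19, 23, 29, 37}.
v=5: a=5^9·(≡2), b=5^4·(≡3) mod 5; (2|5)=-1, (3|5)=-1; (−1)^{9·4·2}·(-1)^4·(-1)^9 = -1.
v=23: a=23^3·(≡3), b=23^1·(≡20) mod 23; (3|23)=+1, (20|23)=-1; (−1)^{3·1·11}·(+1)^1·(-1)^3 = +1.
v=11: a=11^2·(≡10), b=11^1·(≡6) mod 11; (10|11)=-1, (6|11)=-1; (−1)^{2·1·5}·(-1)^1·(-1)^2 = -1.
v=3: a=3^4·(≡1), b=3^1·(≡2) mod 3; (1|3)=+1, (2|3)=-1; (−1)^{4·1·1}·(+1)^1·(-1)^4 = +1.
v=19: a=19^2·(≡13), b=19^1·(≡14) mod 19; (13|19)=-1, (14|19)=-1; (−1)^{2·1·9}·(-1)^1·(-1)^2 = -1.
v=∞: -863765 < 0 and -216632262 < 0  ⇒  (a,b)_∞ = -1.
v=29: a=29^3·(≡18), b=29^1·(≡19) mod 29; (18|29)=-1, (19|29)=-1; (−1)^{3·1·14}·(-1)^1·(-1)^3 = +1.
v=37: a=37^3·(≡15), b=37^1·(≡36) mod 37; (15|37)=-1, (36|37)=+1; (−1)^{3·1·18}·(-1)^1·(+1)^3 = -1.
v=2: v_2(a)=-2, v_2(b)=1; units ≡ 3, 5 (mod 8); ε·ε+αω+βω = 1·0+-2·1+1·1 ≡ 1  ⇒  (a,b)_2 = -1.
v=7: a=7^3·(≡1), b=7^1·(≡6) mod 7; (1|7)=+1, (6|7)=-1; (−1)^{3·1·3}·(+1)^1·(-1)^3 = +1.
Ram(-863765, -216632262) = {2, 5, 11, 19, 37, ∞}; no ℚ_2-point on the conic.

[2, 5, 11, 19, 37, inf]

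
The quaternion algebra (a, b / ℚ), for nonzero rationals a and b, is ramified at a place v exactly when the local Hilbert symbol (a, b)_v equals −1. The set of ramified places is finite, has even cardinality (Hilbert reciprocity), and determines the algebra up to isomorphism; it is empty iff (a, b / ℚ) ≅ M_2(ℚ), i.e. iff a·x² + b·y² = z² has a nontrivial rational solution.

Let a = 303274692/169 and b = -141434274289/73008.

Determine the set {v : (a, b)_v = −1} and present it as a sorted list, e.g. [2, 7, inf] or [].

[3, 11]

(a, b) ≡ (1113, -12243) mod (ℚ^×)²; places V = {2, 3, 7, 11, 13, 29, 53, ∞}.
(a,b)_13: α=-2, u≡6; β=-2, v≡10 (mod 13); (6|13)=-1, (10|13)=+1; sign (−1)^0·-1^-2·+1^-2 = +1.
(a,b)_29: α=2, u≡18; β=4, v≡1 (mod 29); (18|29)=-1, (1|29)=+1; sign (−1)^0·-1^4·+1^2 = +1.
(a,b)_7: α=1, u≡3; β=3, v≡1 (mod 7); (3|7)=-1, (1|7)=+1; sign (−1)^1·-1^3·+1^1 = +1.
(a,b)_2: α=2, β=-4; u≡1, v≡5 (mod 8); ε(u)ε(v)=0·0, αω(v)=2·1, βω(u)=-4·0; sum ≡ 0  ⇒  +1.
(a,b)_11: α=0, u≡7; β=1, v≡1 (mod 11); (7|11)=-1, (1|11)=+1; sign (−1)^0·-1^1·+1^0 = -1.
(a,b)_∞: sgn(1113)=+, sgn(-12243)=−, so +1.
(a,b)_3: α=5, u≡2; β=-3, v≡2 (mod 3); (2|3)=-1, (2|3)=-1; sign (−1)^1·-1^-3·-1^5 = -1.
(a,b)_53: α=1, u≡39; β=1, v≡27 (mod 53); (39|53)=-1, (27|53)=-1; sign (−1)^0·-1^1·-1^1 = +1.
Ram(1113, -12243) = {3, 11}; no ℚ_3-point on the conic.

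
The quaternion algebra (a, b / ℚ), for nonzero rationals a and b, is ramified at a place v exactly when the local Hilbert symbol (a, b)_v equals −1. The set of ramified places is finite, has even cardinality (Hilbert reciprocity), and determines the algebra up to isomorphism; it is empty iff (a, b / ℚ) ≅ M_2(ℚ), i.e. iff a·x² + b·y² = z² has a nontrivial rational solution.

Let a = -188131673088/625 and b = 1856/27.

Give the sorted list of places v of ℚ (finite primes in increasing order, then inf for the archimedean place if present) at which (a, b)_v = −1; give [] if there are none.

Mod squares: a ≡ -2697, b ≡ 87. Check v ∈ {∞, 2, 3, 5, 29, 31}.
v=3: a=3^5·(≡1), b=3^-3·(≡2) mod 3; (1|3)=+1, (2|3)=-1; (−1)^{5·-3·1}·(+1)^-3·(-1)^5 = +1.
v=∞: -2697 < 0 and 87 > 0  ⇒  (a,b)_∞ = +1.
v=29: a=29^3·(≡13), b=29^1·(≡26) mod 29; (13|29)=+1, (26|29)=-1; (−1)^{3·1·14}·(+1)^1·(-1)^3 = -1.
v=2: v_2(a)=10, v_2(b)=6; units ≡ 7, 7 (mod 8); ε·ε+αω+βω = 1·1+10·0+6·0 ≡ 1  ⇒  (a,b)_2 = -1.
v=31: a=31^1·(≡23), b=31^0·(≡1) mod 31; (23|31)=-1, (1|31)=+1; (−1)^{1·0·15}·(-1)^0·(+1)^1 = +1.
v=5: a=5^-4·(≡2), b=5^0·(≡3) mod 5; (2|5)=-1, (3|5)=-1; (−1)^{-4·0·2}·(-1)^0·(-1)^-4 = +1.
(-2697, 87 / ℚ) ramifies at {2, 29}: a division algebra.

[2, 29]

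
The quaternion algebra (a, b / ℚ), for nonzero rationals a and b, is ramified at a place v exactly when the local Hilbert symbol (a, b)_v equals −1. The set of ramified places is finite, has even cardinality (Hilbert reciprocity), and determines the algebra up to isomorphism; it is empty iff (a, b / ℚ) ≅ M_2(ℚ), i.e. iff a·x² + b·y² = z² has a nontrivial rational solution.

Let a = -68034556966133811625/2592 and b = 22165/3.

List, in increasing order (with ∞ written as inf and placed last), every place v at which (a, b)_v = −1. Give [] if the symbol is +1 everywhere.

[2, 11, 19, 31]

Mod squares: a ≡ -329327570, b ≡ 66495. Check v ∈ {∞, 2, 3, 5, 11, 13, 17, 19, 23, 29, 31}.
v=13: a=13^3·(≡2), b=13^1·(≡5) mod 13; (2|13)=-1, (5|13)=-1; (−1)^{3·1·6}·(-1)^1·(-1)^3 = +1.
v=5: a=5^3·(≡1), b=5^1·(≡1) mod 5; (1|5)=+1, (1|5)=+1; (−1)^{3·1·2}·(+1)^1·(+1)^3 = +1.
v=29: a=29^2·(≡14), b=29^0·(≡3) mod 29; (14|29)=-1, (3|29)=-1; (−1)^{2·0·14}·(-1)^0·(-1)^2 = +1.
v=2: v_2(a)=-5, v_2(b)=0; units ≡ 7, 7 (mod 8); ε·ε+αω+βω = 1·1+-5·0+0·0 ≡ 1  ⇒  (a,b)_2 = -1.
v=31: a=31^3·(≡12), b=31^1·(≡11) mod 31; (12|31)=-1, (11|31)=-1; (−1)^{3·1·15}·(-1)^1·(-1)^3 = -1.
v=∞: -329327570 < 0 and 66495 > 0  ⇒  (a,b)_∞ = +1.
v=23: a=23^1·(≡7), b=23^0·(≡13) mod 23; (7|23)=-1, (13|23)=+1; (−1)^{1·0·11}·(-1)^0·(+1)^1 = +1.
v=3: a=3^-4·(≡1), b=3^-1·(≡1) mod 3; (1|3)=+1, (1|3)=+1; (−1)^{-4·-1·1}·(+1)^-1·(+1)^-4 = +1.
v=17: a=17^1·(≡1), b=17^0·(≡16) mod 17; (1|17)=+1, (16|17)=+1; (−1)^{1·0·8}·(+1)^0·(+1)^1 = +1.
v=11: a=11^3·(≡7), b=11^1·(≡8) mod 11; (7|11)=-1, (8|11)=-1; (−1)^{3·1·5}·(-1)^1·(-1)^3 = -1.
v=19: a=19^1·(≡5), b=19^0·(≡10) mod 19; (5|19)=+1, (10|19)=-1; (−1)^{1·0·9}·(+1)^0·(-1)^1 = -1.
(-329327570, 66495 / ℚ) ramifies at {2, 11, 19, 31}: a division algebra.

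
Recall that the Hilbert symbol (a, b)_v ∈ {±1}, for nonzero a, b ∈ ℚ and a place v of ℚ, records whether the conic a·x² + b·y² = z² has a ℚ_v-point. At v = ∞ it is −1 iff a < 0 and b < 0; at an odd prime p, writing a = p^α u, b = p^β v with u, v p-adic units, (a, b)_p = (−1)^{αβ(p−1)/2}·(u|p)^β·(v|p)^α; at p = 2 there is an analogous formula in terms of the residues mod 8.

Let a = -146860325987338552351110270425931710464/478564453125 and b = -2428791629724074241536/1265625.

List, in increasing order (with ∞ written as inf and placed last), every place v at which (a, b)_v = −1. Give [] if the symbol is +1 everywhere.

(a, b) ≡ (-177905, -89726) mod (ℚ^×)²; places V = {2, 3, 5, 7, 11, 13, 17, 23, 29, ∞}.
(a,b)_5: α=-11, u≡1; β=-6, v≡4 (mod 5); (1|5)=+1, (4|5)=+1; sign (−1)^0·+1^-6·+1^-11 = +1.
(a,b)_17: α=11, u≡12; β=7, v≡4 (mod 17); (12|17)=-1, (4|17)=+1; sign (−1)^0·-1^7·+1^11 = -1.
(a,b)_7: α=5, u≡2; β=3, v≡3 (mod 7); (2|7)=+1, (3|7)=-1; sign (−1)^1·+1^3·-1^5 = +1.
(a,b)_3: α=-4, u≡1; β=-4, v≡1 (mod 3); (1|3)=+1, (1|3)=+1; sign (−1)^0·+1^-4·+1^-4 = +1.
(a,b)_11: α=-2, u≡3; β=0, v≡4 (mod 11); (3|11)=+1, (4|11)=+1; sign (−1)^0·+1^0·+1^-2 = +1.
(a,b)_13: α=5, u≡12; β=3, v≡3 (mod 13); (12|13)=+1, (3|13)=+1; sign (−1)^0·+1^3·+1^5 = +1.
(a,b)_∞: sgn(-177905)=−, sgn(-89726)=−, so -1.
(a,b)_29: α=2, u≡2; β=1, v≡24 (mod 29); (2|29)=-1, (24|29)=+1; sign (−1)^0·-1^1·+1^2 = -1.
(a,b)_2: α=26, β=9; u≡7, v≡1 (mod 8); ε(u)ε(v)=1·0, αω(v)=26·0, βω(u)=9·0; sum ≡ 0  ⇒  +1.
(a,b)_23: α=3, u≡8; β=2, v≡19 (mod 23); (8|23)=+1, (19|23)=-1; sign (−1)^0·+1^2·-1^3 = -1.
(-177905, -89726 / ℚ) ramifies at {17, 23, 29, ∞}: a division algebra.

[17, 23, 29, inf]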